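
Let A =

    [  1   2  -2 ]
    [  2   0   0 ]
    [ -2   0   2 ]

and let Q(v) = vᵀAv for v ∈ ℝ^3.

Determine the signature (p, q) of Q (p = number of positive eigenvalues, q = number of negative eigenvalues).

(2, 1)

Congruent diagonalization of A (simultaneous row and column reduction) yields pivots 1, -4, 2.
Counting signs: 2 positive, 1 negative.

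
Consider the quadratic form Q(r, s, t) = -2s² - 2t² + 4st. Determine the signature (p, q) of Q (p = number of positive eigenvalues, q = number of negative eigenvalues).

(0, 1)

The associated matrix is A = [[0, 0, 0], [0, -2, 2], [0, 2, -2]].
Row-reducing A symmetrically gives the diagonal entries 0, -2, 0.
That gives 1 negative, 2 zero pivots.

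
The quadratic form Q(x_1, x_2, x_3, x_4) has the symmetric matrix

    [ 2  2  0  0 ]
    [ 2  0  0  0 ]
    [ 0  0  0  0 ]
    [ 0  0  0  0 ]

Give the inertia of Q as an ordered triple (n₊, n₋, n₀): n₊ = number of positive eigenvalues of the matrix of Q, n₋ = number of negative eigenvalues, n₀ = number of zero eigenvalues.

(1, 1, 2)

Symmetric row and column elimination reduces A to a congruent diagonal form with pivots 2, -2, 0, 0.
That gives 1 positive, 1 negative, 2 zero pivots.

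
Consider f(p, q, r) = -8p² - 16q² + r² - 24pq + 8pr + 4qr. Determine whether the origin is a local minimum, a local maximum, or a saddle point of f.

The Hessian at the origin is H = [[-16, -24, 8], [-24, -32, 4], [8, 4, 2]].
An LDLᵀ factorisation of H has diagonal entries -16, 4, -10.
So there are 1 positive, 2 negative pivots.
H is indefinite, so the origin is a saddle point.

saddle point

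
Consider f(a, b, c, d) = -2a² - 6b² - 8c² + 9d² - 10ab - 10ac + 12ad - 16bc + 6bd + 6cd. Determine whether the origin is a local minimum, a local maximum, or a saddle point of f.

saddle point

The Hessian at the origin is H = [[-4, -10, -10, 12], [-10, -12, -16, 6], [-10, -16, -16, 6], [12, 6, 6, 18]].
Row-reducing H symmetrically gives the diagonal entries -4, 13, 36/13, -10.
So there are 2 positive, 2 negative pivots.
H is indefinite, so the origin is a saddle point.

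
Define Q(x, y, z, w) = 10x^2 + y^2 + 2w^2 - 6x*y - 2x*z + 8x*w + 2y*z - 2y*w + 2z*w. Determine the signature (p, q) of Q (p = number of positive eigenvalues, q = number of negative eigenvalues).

(2, 1)

The associated matrix is A = [[10, -3, -1, 4], [-3, 1, 1, -1], [-1, 1, 0, 1], [4, -1, 1, 2]].
Congruent diagonalization of A (simultaneous row and column reduction) yields pivots 10, 1/10, -5, 0.
That gives 2 positive, 1 negative, 1 zero pivots.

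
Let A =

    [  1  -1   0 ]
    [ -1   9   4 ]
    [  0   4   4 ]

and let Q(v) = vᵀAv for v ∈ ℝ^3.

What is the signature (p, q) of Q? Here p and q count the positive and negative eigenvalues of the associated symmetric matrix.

Applying the same elementary operations to the rows and columns of A produces a congruent diagonal matrix with entries 1, 8, 2.
Counting signs: 3 positive.

(3, 0)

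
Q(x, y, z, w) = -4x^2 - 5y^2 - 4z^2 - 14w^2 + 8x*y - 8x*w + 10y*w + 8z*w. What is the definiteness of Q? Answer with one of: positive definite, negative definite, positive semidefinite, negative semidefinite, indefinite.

The symmetric matrix is A = [[-4, 4, 0, -4], [4, -5, 0, 5], [0, 0, -4, 4], [-4, 5, 4, -14]].
Congruent diagonalization of A (simultaneous row and column reduction) yields pivots -4, -1, -4, -5.
So there are 4 negative pivots.
Hence Q is negative definite.

negative definite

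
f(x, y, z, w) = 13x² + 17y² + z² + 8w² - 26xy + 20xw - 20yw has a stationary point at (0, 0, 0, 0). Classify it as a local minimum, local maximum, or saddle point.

local minimum

The Hessian at the origin is H = [[26, -26, 0, 20], [-26, 34, 0, -20], [0, 0, 2, 0], [20, -20, 0, 16]].
Symmetric row and column elimination reduces H to a congruent diagonal form with pivots 26, 8, 2, 8/13.
Counting signs: 4 positive.
H is positive definite, so the origin is a strict local minimum.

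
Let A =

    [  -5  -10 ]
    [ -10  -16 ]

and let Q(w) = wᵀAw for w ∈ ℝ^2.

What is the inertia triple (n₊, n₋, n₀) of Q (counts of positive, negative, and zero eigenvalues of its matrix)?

Applying the same elementary operations to the rows and columns of A produces a congruent diagonal matrix with entries -5, 4.
Counting signs: 1 positive, 1 negative.

(1, 1, 0)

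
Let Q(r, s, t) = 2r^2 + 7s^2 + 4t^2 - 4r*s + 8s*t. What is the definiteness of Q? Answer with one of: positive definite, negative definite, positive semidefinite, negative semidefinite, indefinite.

positive definite

The symmetric matrix of Q is A = [[2, -2, 0], [-2, 7, 4], [0, 4, 4]].
Leading principal minors: Δ_1 = 2, Δ_2 = 10, Δ_3 = 8.
All leading principal minors are positive, so by Sylvester's criterion Q is positive definite.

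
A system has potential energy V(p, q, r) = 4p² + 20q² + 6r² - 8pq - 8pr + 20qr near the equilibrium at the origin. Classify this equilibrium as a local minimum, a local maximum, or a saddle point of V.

saddle point

The Hessian at the origin is H = [[8, -8, -8], [-8, 40, 20], [-8, 20, 12]].
An LDLᵀ factorisation of H has diagonal entries 8, 32, -1/2.
That gives 2 positive, 1 negative pivots.
H is indefinite, so the origin is a saddle point.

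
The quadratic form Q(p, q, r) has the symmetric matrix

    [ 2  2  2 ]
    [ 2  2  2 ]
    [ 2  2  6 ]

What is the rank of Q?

Row-reducing A symmetrically gives the diagonal entries 2, 0, 4.
Counting signs: 2 positive, 1 zero.
The rank is the number of nonzero pivots: 2.

2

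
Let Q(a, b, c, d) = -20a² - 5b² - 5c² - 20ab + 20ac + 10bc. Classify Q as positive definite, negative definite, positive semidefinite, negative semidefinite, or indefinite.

The symmetric matrix is A = [[-20, -10, 10, 0], [-10, -5, 5, 0], [10, 5, -5, 0], [0, 0, 0, 0]].
Applying the same elementary operations to the rows and columns of A produces a congruent diagonal matrix with entries -20, 0, 0, 0.
Counting signs: 1 negative, 3 zero.
Hence Q is negative semidefinite.

negative semidefinite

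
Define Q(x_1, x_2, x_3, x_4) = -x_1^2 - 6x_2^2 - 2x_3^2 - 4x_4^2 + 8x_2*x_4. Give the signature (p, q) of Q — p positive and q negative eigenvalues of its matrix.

The associated matrix is A = [[-1, 0, 0, 0], [0, -6, 0, 4], [0, 0, -2, 0], [0, 4, 0, -4]].
Congruent diagonalization of A (simultaneous row and column reduction) yields pivots -1, -6, -2, -4/3.
That gives 4 negative pivots.

(0, 4)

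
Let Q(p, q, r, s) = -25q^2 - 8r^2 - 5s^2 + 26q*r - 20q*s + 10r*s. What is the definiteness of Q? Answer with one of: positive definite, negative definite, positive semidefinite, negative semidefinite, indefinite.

Write A = [[0, 0, 0, 0], [0, -25, 13, -10], [0, 13, -8, 5], [0, -10, 5, -5]].
Row-reducing A symmetrically gives the diagonal entries 0, -25, -31/25, -30/31.
Counting signs: 3 negative, 1 zero.
Hence Q is negative semidefinite.

negative semidefinite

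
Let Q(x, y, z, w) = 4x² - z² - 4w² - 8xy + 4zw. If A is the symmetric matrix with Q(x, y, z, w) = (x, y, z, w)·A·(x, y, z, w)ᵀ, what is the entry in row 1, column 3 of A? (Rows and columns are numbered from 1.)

The coefficient of x·z in Q is 0. For a symmetric A this equals A[1,3] + A[3,1] = 2·A[1,3].
So A[1,3] = 0/2 = 0.

0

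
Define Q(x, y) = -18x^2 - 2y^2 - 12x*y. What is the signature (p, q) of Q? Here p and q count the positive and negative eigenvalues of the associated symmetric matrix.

(0, 1)

Write A = [[-18, -6], [-6, -2]].
Row-reducing A symmetrically gives the diagonal entries -18, 0.
Counting signs: 1 negative, 1 zero.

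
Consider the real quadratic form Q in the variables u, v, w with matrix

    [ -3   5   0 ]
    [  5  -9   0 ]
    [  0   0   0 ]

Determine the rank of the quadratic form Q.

Symmetric row and column elimination reduces A to a congruent diagonal form with pivots -3, -2/3, 0.
So there are 2 negative, 1 zero pivots.
The rank is the number of nonzero pivots: 2.

2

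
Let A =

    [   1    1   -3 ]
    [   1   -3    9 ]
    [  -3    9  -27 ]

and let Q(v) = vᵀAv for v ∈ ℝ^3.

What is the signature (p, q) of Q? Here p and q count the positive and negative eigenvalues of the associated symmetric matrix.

(1, 1)

Symmetric row and column elimination reduces A to a congruent diagonal form with pivots 1, -4, 0.
So there are 1 positive, 1 negative, 1 zero pivots.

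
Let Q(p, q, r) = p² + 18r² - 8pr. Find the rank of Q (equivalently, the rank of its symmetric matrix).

2

The symmetric matrix is A = [[1, 0, -4], [0, 0, 0], [-4, 0, 18]].
Congruent diagonalization of A (simultaneous row and column reduction) yields pivots 1, 0, 2.
So there are 2 positive, 1 zero pivots.
The rank is the number of nonzero pivots: 2.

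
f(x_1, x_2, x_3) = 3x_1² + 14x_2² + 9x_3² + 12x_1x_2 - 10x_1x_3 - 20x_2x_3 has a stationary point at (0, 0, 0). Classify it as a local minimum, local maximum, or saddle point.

The Hessian at the origin is H = [[6, 12, -10], [12, 28, -20], [-10, -20, 18]].
Congruent diagonalization of H (simultaneous row and column reduction) yields pivots 6, 4, 4/3.
So there are 3 positive pivots.
H is positive definite, so the origin is a strict local minimum.

local minimum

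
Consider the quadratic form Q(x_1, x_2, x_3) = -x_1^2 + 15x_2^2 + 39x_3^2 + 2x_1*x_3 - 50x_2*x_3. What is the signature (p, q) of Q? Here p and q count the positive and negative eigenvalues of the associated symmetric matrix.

(1, 2)

The associated matrix is A = [[-1, 0, 1], [0, 15, -25], [1, -25, 39]].
Congruent diagonalization of A (simultaneous row and column reduction) yields pivots -1, 15, -5/3.
Counting signs: 1 positive, 2 negative.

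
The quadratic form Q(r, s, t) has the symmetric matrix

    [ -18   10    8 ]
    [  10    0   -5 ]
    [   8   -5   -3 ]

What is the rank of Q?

3

Row-reducing A symmetrically gives the diagonal entries -18, 50/9, 1/2.
So there are 2 positive, 1 negative pivots.
The rank is the number of nonzero pivots: 3.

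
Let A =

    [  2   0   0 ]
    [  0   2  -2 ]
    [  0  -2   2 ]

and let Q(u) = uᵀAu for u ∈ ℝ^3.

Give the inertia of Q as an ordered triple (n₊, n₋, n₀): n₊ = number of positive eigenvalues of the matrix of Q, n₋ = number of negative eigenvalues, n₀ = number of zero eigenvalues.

(2, 0, 1)

Symmetric row and column elimination reduces A to a congruent diagonal form with pivots 2, 2, 0.
Counting signs: 2 positive, 1 zero.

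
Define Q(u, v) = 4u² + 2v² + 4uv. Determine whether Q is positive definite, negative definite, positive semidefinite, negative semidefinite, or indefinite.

The symmetric matrix is A = [[4, 2], [2, 2]].
Row-reducing A symmetrically gives the diagonal entries 4, 1.
So there are 2 positive pivots.
Hence Q is positive definite.

positive definite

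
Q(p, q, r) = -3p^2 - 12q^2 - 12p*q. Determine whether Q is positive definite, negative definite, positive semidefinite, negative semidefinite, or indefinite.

negative semidefinite

The associated matrix is A = [[-3, -6, 0], [-6, -12, 0], [0, 0, 0]].
Applying the same elementary operations to the rows and columns of A produces a congruent diagonal matrix with entries -3, 0, 0.
That gives 1 negative, 2 zero pivots.
Hence Q is negative semidefinite.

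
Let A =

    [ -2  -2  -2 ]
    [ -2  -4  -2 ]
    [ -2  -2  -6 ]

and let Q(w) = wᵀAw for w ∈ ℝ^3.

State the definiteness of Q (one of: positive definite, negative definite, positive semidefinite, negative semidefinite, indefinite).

negative definite

Leading principal minors: Δ_1 = -2, Δ_2 = 4, Δ_3 = -16.
The signs alternate starting with Δ_1 < 0, so by Sylvester's criterion Q is negative definite.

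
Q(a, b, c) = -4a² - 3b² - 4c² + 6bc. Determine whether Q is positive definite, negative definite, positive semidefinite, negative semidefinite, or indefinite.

negative definite

The associated matrix is A = [[-4, 0, 0], [0, -3, 3], [0, 3, -4]].
Row-reducing A symmetrically gives the diagonal entries -4, -3, -1.
So there are 3 negative pivots.
Hence Q is negative definite.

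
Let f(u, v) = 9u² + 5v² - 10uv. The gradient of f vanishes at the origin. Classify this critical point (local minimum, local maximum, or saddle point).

The Hessian at the origin is H = [[18, -10], [-10, 10]].
det H = 18·10 − (-10)² = 80 > 0 and H[1,1] = 18 > 0, so H is positive definite.
Therefore the origin is a local minimum.

local minimum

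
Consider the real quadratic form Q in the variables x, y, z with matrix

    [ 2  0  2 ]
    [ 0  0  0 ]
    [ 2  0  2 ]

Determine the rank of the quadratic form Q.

Applying the same elementary operations to the rows and columns of A produces a congruent diagonal matrix with entries 2, 0, 0.
That gives 1 positive, 2 zero pivots.
The rank is the number of nonzero pivots: 1.

1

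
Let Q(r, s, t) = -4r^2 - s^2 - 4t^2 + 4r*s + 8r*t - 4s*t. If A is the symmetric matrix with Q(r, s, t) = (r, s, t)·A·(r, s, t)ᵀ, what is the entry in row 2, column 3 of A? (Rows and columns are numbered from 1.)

The coefficient of s·t in Q is -4. For a symmetric A this equals A[2,3] + A[3,2] = 2·A[2,3].
So A[2,3] = -4/2 = -2.

-2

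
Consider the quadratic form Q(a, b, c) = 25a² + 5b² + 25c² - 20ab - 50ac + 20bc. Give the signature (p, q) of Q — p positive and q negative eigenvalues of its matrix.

The symmetric matrix is A = [[25, -10, -25], [-10, 5, 10], [-25, 10, 25]].
Symmetric row and column elimination reduces A to a congruent diagonal form with pivots 25, 1, 0.
So there are 2 positive, 1 zero pivots.

(2, 0)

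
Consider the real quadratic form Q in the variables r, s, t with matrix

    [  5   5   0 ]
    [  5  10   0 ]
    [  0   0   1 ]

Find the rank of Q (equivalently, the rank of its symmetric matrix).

Applying the same elementary operations to the rows and columns of A produces a congruent diagonal matrix with entries 5, 5, 1.
That gives 3 positive pivots.
The rank is the number of nonzero pivots: 3.

3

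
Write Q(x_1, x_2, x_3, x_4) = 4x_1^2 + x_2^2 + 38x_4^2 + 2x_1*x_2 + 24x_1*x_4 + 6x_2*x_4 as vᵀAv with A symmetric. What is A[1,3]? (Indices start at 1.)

The coefficient of x_1·x_3 in Q is 0. For a symmetric A this equals A[1,3] + A[3,1] = 2·A[1,3].
So A[1,3] = 0/2 = 0.

0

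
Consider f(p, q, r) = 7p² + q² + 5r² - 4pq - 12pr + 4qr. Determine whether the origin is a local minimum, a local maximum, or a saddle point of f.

saddle point

The Hessian at the origin is H = [[14, -4, -12], [-4, 2, 4], [-12, 4, 10]].
Symmetric row and column elimination reduces H to a congruent diagonal form with pivots 14, 6/7, -2/3.
That gives 2 positive, 1 negative pivots.
H is indefinite, so the origin is a saddle point.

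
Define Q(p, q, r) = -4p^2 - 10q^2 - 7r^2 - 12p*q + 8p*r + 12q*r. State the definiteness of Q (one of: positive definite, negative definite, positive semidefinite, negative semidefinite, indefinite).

The associated matrix is A = [[-4, -6, 4], [-6, -10, 6], [4, 6, -7]].
An LDLᵀ factorisation of A has diagonal entries -4, -1, -3.
Counting signs: 3 negative.
Hence Q is negative definite.

negative definite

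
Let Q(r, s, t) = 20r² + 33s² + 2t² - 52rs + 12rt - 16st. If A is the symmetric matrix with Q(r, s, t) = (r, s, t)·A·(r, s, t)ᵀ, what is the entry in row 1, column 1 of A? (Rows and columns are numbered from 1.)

20

The coefficient of r² in Q is 20, and that is exactly A[1,1].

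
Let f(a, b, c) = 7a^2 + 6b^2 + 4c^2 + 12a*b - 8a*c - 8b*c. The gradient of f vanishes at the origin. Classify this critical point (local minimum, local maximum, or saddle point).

local minimum

The Hessian at the origin is H = [[14, 12, -8], [12, 12, -8], [-8, -8, 8]].
Symmetric row and column elimination reduces H to a congruent diagonal form with pivots 14, 12/7, 8/3.
That gives 3 positive pivots.
H is positive definite, so the origin is a strict local minimum.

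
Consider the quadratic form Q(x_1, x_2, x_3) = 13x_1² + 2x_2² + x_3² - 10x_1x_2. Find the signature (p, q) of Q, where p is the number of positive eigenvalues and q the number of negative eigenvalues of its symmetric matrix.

The associated matrix is A = [[13, -5, 0], [-5, 2, 0], [0, 0, 1]].
Symmetric row and column elimination reduces A to a congruent diagonal form with pivots 13, 1/13, 1.
That gives 3 positive pivots.

(3, 0)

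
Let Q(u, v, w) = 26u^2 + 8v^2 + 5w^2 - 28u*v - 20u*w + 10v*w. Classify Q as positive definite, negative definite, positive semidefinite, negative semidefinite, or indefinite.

positive definite

The symmetric matrix of Q is A = [[26, -14, -10], [-14, 8, 5], [-10, 5, 5]].
Leading principal minors: Δ_1 = 26, Δ_2 = 12, Δ_3 = 10.
All leading principal minors are positive, so by Sylvester's criterion Q is positive definite.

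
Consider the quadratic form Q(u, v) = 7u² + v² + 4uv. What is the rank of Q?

2

The associated matrix is A = [[7, 2], [2, 1]].
Row-reducing A symmetrically gives the diagonal entries 7, 3/7.
So there are 2 positive pivots.
The rank is the number of nonzero pivots: 2.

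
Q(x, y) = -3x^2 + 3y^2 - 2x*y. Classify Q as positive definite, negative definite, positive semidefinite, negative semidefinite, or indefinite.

The symmetric matrix of Q is [[-3, -1], [-1, 3]].
For the 2×2 matrix [[-3, -1], [-1, 3]]: det = -3·3 − (-1)² = -10, trace = 0.
det < 0 so the eigenvalues have opposite signs; the form is indefinite.

indefinite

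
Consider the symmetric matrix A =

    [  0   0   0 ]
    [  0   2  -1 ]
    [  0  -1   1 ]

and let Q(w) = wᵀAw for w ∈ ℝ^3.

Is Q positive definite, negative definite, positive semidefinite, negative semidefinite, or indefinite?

positive semidefinite

Applying the same elementary operations to the rows and columns of A produces a congruent diagonal matrix with entries 0, 2, 1/2.
So there are 2 positive, 1 zero pivots.
Hence Q is positive semidefinite.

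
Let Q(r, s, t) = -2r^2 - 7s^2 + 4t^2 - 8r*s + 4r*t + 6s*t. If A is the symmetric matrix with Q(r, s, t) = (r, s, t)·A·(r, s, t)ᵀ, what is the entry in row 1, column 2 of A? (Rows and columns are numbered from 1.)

-4

The coefficient of r·s in Q is -8. For a symmetric A this equals A[1,2] + A[2,1] = 2·A[1,2].
So A[1,2] = -8/2 = -4.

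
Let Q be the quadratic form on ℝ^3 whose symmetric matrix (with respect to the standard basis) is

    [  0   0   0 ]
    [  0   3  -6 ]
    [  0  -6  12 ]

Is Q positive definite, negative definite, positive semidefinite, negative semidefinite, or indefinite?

positive semidefinite

Symmetric row and column elimination reduces A to a congruent diagonal form with pivots 0, 3, 0.
Counting signs: 1 positive, 2 zero.
Hence Q is positive semidefinite.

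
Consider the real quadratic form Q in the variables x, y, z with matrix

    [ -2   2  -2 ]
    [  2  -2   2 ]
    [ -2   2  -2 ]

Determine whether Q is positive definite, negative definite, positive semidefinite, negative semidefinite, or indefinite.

Symmetric row and column elimination reduces A to a congruent diagonal form with pivots -2, 0, 0.
That gives 1 negative, 2 zero pivots.
Hence Q is negative semidefinite.

negative semidefinite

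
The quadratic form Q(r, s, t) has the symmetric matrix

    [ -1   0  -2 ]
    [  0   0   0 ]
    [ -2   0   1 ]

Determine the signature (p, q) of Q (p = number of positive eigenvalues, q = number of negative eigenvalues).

Congruent diagonalization of A (simultaneous row and column reduction) yields pivots -1, 0, 5.
So there are 1 positive, 1 negative, 1 zero pivots.

(1, 1)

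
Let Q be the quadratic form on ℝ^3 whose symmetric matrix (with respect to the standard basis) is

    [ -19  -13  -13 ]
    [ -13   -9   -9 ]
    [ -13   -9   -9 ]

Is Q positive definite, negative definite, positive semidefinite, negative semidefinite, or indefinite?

negative semidefinite

Congruent diagonalization of A (simultaneous row and column reduction) yields pivots -19, -2/19, 0.
Counting signs: 2 negative, 1 zero.
Hence Q is negative semidefinite.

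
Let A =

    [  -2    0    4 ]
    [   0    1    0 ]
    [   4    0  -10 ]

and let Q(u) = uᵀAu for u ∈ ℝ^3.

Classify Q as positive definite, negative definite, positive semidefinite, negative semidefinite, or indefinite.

indefinite

Symmetric row and column elimination reduces A to a congruent diagonal form with pivots -2, 1, -2.
Counting signs: 1 positive, 2 negative.
Hence Q is indefinite.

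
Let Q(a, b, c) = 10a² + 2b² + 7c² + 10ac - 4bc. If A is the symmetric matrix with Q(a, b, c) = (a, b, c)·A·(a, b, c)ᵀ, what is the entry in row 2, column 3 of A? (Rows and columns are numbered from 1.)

The coefficient of b·c in Q is -4. For a symmetric A this equals A[2,3] + A[3,2] = 2·A[2,3].
So A[2,3] = -4/2 = -2.

-2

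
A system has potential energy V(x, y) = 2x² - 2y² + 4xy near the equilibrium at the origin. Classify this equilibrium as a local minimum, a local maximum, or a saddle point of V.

The Hessian at the origin is H = [[4, 4], [4, -4]].
det H = 4·-4 − (4)² = -32 < 0, so H is indefinite.
Therefore the origin is a saddle point.

saddle point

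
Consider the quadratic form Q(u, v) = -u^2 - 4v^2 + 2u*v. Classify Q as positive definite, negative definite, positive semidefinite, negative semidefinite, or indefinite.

negative definite

Write A = [[-1, 1], [1, -4]].
Congruent diagonalization of A (simultaneous row and column reduction) yields pivots -1, -3.
Counting signs: 2 negative.
Hence Q is negative definite.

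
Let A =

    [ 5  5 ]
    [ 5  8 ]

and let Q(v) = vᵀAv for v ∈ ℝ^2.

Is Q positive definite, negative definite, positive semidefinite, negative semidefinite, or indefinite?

For the 2×2 matrix [[5, 5], [5, 8]]: det = 5·8 − (5)² = 15, trace = 13.
det > 0 so both eigenvalues share the sign of the trace; trace = 13 > 0 ⇒ both positive.

positive definite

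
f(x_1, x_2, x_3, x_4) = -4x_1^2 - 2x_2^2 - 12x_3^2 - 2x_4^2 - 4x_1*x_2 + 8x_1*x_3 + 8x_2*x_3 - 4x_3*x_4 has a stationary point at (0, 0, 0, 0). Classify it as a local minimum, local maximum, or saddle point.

The Hessian at the origin is H = [[-8, -4, 8, 0], [-4, -4, 8, 0], [8, 8, -24, -4], [0, 0, -4, -4]].
An LDLᵀ factorisation of H has diagonal entries -8, -2, -8, -2.
So there are 4 negative pivots.
H is negative definite, so the origin is a strict local maximum.

local maximum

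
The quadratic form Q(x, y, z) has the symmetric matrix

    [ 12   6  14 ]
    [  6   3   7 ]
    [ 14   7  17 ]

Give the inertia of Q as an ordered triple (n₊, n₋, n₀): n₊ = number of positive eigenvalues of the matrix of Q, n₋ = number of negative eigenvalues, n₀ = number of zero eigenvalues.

Congruent diagonalization of A (simultaneous row and column reduction) yields pivots 12, 0, 2/3.
That gives 2 positive, 1 zero pivots.

(2, 0, 1)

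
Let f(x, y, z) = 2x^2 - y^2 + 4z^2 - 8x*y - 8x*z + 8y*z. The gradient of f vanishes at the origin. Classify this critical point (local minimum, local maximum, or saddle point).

The Hessian at the origin is H = [[4, -8, -8], [-8, -2, 8], [-8, 8, 8]].
Congruent diagonalization of H (simultaneous row and column reduction) yields pivots 4, -18, -40/9.
So there are 1 positive, 2 negative pivots.
H is indefinite, so the origin is a saddle point.

saddle point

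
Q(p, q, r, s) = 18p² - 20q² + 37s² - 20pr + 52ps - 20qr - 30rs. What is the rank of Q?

Write A = [[18, 0, -10, 26], [0, -20, -10, 0], [-10, -10, 0, -15], [26, 0, -15, 37]].
Symmetric row and column elimination reduces A to a congruent diagonal form with pivots 18, -20, -5/9, 0.
That gives 1 positive, 2 negative, 1 zero pivots.
The rank is the number of nonzero pivots: 3.

3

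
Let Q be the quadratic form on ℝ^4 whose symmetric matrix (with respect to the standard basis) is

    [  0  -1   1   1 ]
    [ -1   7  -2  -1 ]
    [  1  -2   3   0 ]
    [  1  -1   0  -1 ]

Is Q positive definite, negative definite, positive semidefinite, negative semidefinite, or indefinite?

indefinite

A is congruent to a diagonal matrix with 3 positive, 1 negative and 0 zero entries, so Q is indefinite.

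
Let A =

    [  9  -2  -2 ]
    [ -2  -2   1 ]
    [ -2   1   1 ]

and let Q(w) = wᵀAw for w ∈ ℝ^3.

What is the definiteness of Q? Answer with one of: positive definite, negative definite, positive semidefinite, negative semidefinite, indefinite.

Row-reducing A symmetrically gives the diagonal entries 9, -22/9, 15/22.
That gives 2 positive, 1 negative pivots.
Hence Q is indefinite.

indefinite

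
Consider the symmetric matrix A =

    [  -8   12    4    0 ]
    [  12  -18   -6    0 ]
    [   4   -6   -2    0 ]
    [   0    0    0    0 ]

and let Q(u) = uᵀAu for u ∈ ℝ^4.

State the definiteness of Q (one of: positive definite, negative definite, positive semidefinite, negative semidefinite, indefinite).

negative semidefinite

Congruent diagonalization of A (simultaneous row and column reduction) yields pivots -8, 0, 0, 0.
So there are 1 negative, 3 zero pivots.
Hence Q is negative semidefinite.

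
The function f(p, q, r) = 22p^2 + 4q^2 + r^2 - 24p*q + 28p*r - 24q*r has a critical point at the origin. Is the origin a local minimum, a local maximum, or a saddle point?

The Hessian at the origin is H = [[44, -24, 28], [-24, 8, -24], [28, -24, 2]].
An LDLᵀ factorisation of H has diagonal entries 44, -56/11, -6/7.
Counting signs: 1 positive, 2 negative.
H is indefinite, so the origin is a saddle point.

saddle point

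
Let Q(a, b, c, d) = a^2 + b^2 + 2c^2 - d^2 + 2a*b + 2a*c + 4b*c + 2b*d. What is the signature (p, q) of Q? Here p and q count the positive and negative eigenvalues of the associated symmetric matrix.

(2, 1)

The symmetric matrix is A = [[1, 1, 1, 0], [1, 1, 2, 1], [1, 2, 2, 0], [0, 1, 0, -1]].
By Sylvester's law of inertia any congruent diagonalization of A has 2 positive, 1 negative and 1 zero entries.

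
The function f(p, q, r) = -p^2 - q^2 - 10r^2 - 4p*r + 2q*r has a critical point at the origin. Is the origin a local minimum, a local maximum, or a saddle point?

local maximum

The Hessian at the origin is H = [[-2, 0, -4], [0, -2, 2], [-4, 2, -20]].
Symmetric row and column elimination reduces H to a congruent diagonal form with pivots -2, -2, -10.
Counting signs: 3 negative.
H is negative definite, so the origin is a strict local maximum.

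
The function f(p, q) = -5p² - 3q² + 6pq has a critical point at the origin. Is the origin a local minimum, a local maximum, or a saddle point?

local maximum

The Hessian at the origin is H = [[-10, 6], [6, -6]].
det H = -10·-6 − (6)² = 24 > 0 and H[1,1] = -10 < 0, so H is negative definite.
Therefore the origin is a local maximum.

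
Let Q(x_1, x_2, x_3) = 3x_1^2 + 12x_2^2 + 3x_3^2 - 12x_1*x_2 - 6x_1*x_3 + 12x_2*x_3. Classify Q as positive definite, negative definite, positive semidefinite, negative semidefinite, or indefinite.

positive semidefinite

The symmetric matrix is A = [[3, -6, -3], [-6, 12, 6], [-3, 6, 3]].
Row-reducing A symmetrically gives the diagonal entries 3, 0, 0.
That gives 1 positive, 2 zero pivots.
Hence Q is positive semidefinite.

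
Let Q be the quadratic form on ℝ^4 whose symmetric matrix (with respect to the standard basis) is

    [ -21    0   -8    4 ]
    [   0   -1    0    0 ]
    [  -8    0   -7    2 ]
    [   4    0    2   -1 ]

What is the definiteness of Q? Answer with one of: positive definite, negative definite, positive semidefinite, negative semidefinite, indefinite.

Applying the same elementary operations to the rows and columns of A produces a congruent diagonal matrix with entries -21, -1, -83/21, -15/83.
Counting signs: 4 negative.
Hence Q is negative definite.

negative definite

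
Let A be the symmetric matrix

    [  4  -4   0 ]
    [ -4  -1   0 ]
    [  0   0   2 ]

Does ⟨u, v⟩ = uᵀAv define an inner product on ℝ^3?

Congruent diagonalization of A (simultaneous row and column reduction) yields pivots 4, -5, 2.
That gives 2 positive, 1 negative pivots.
Hence Q is indefinite.
⟨·,·⟩ is an inner product exactly when A is positive definite.

no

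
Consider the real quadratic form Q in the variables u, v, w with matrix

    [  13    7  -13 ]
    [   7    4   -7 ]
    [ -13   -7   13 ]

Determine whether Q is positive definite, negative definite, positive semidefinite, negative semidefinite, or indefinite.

positive semidefinite

Row-reducing A symmetrically gives the diagonal entries 13, 3/13, 0.
So there are 2 positive, 1 zero pivots.
Hence Q is positive semidefinite.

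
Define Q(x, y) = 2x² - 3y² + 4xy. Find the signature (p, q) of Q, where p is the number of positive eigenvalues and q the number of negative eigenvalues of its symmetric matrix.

(1, 1)

The associated matrix is A = [[2, 2], [2, -3]].
Row-reducing A symmetrically gives the diagonal entries 2, -5.
So there are 1 positive, 1 negative pivots.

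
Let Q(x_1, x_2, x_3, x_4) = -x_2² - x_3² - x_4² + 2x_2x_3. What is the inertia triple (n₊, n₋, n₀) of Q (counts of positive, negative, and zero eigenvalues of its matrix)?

The associated matrix is A = [[0, 0, 0, 0], [0, -1, 1, 0], [0, 1, -1, 0], [0, 0, 0, -1]].
Congruent diagonalization of A (simultaneous row and column reduction) yields pivots 0, -1, 0, -1.
Counting signs: 2 negative, 2 zero.

(0, 2, 2)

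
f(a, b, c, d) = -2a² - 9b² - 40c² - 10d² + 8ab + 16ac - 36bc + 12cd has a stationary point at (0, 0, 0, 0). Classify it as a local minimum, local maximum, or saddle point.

The Hessian at the origin is H = [[-4, 8, 16, 0], [8, -18, -36, 0], [16, -36, -80, 12], [0, 0, 12, -20]].
Applying the same elementary operations to the rows and columns of H produces a congruent diagonal matrix with entries -4, -2, -8, -2.
That gives 4 negative pivots.
H is negative definite, so the origin is a strict local maximum.

local maximum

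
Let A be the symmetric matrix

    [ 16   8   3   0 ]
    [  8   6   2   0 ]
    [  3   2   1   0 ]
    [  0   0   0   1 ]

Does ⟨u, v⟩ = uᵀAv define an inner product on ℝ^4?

yes

Leading principal minors: Δ_1 = 16, Δ_2 = 32, Δ_3 = 10, Δ_4 = 10.
All leading principal minors are positive, so by Sylvester's criterion Q is positive definite.
⟨·,·⟩ is an inner product exactly when A is positive definite.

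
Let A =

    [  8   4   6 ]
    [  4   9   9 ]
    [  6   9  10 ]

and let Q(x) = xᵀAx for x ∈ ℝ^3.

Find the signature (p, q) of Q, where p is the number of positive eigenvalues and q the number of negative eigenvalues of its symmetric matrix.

(3, 0)

An LDLᵀ factorisation of A has diagonal entries 8, 7, 5/14.
That gives 3 positive pivots.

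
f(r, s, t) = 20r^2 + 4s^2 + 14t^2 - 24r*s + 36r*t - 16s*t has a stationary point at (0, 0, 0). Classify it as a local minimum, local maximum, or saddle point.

The Hessian at the origin is H = [[40, -24, 36], [-24, 8, -16], [36, -16, 28]].
Congruent diagonalization of H (simultaneous row and column reduction) yields pivots 40, -32/5, 1/2.
That gives 2 positive, 1 negative pivots.
H is indefinite, so the origin is a saddle point.

saddle point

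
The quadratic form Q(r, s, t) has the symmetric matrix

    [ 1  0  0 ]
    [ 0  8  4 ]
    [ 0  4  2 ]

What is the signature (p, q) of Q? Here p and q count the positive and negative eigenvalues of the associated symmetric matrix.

(2, 0)

Congruent diagonalization of A (simultaneous row and column reduction) yields pivots 1, 8, 0.
So there are 2 positive, 1 zero pivots.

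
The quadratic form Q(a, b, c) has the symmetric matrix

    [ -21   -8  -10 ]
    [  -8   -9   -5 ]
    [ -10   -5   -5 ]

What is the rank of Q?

Symmetric row and column elimination reduces A to a congruent diagonal form with pivots -21, -125/21, 0.
That gives 2 negative, 1 zero pivots.
The rank is the number of nonzero pivots: 2.

2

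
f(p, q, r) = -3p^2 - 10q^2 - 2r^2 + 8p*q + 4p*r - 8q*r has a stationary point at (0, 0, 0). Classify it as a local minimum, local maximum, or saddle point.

local maximum

The Hessian at the origin is H = [[-6, 8, 4], [8, -20, -8], [4, -8, -4]].
An LDLᵀ factorisation of H has diagonal entries -6, -28/3, -4/7.
That gives 3 negative pivots.
H is negative definite, so the origin is a strict local maximum.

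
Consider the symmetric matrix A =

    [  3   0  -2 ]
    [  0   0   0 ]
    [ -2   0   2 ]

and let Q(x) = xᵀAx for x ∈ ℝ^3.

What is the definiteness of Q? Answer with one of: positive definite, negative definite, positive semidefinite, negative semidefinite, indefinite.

positive semidefinite

Applying the same elementary operations to the rows and columns of A produces a congruent diagonal matrix with entries 3, 0, 2/3.
That gives 2 positive, 1 zero pivots.
Hence Q is positive semidefinite.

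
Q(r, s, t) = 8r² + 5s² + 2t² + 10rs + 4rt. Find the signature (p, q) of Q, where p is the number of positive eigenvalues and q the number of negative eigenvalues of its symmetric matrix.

The symmetric matrix is A = [[8, 5, 2], [5, 5, 0], [2, 0, 2]].
An LDLᵀ factorisation of A has diagonal entries 8, 15/8, 2/3.
So there are 3 positive pivots.

(3, 0)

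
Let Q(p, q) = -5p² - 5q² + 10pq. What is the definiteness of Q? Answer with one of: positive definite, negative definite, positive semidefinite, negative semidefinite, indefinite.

negative semidefinite

The associated matrix is A = [[-5, 5], [5, -5]].
Symmetric row and column elimination reduces A to a congruent diagonal form with pivots -5, 0.
So there are 1 negative, 1 zero pivots.
Hence Q is negative semidefinite.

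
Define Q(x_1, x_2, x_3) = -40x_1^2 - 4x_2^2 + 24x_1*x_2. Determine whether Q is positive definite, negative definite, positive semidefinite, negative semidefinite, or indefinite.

negative semidefinite

Write A = [[-40, 12, 0], [12, -4, 0], [0, 0, 0]].
Row-reducing A symmetrically gives the diagonal entries -40, -2/5, 0.
So there are 2 negative, 1 zero pivots.
Hence Q is negative semidefinite.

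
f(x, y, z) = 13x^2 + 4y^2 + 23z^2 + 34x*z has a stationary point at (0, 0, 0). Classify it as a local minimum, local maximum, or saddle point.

The Hessian at the origin is H = [[26, 0, 34], [0, 8, 0], [34, 0, 46]].
Row-reducing H symmetrically gives the diagonal entries 26, 8, 20/13.
Counting signs: 3 positive.
H is positive definite, so the origin is a strict local minimum.

local minimum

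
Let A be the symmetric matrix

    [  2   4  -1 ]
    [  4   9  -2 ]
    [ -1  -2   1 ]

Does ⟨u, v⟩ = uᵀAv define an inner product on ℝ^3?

Symmetric row and column elimination reduces A to a congruent diagonal form with pivots 2, 1, 1/2.
Counting signs: 3 positive.
Hence Q is positive definite.
⟨·,·⟩ is an inner product exactly when A is positive definite.

yes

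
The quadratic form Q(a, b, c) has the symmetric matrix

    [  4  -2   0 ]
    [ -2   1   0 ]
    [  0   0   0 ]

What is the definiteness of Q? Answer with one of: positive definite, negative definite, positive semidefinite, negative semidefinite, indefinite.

positive semidefinite

Symmetric row and column elimination reduces A to a congruent diagonal form with pivots 4, 0, 0.
That gives 1 positive, 2 zero pivots.
Hence Q is positive semidefinite.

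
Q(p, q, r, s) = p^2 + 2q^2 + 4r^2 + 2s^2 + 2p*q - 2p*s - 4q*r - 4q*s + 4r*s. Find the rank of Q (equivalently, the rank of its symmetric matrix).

The associated matrix is A = [[1, 1, 0, -1], [1, 2, -2, -2], [0, -2, 4, 2], [-1, -2, 2, 2]].
Symmetric row and column elimination reduces A to a congruent diagonal form with pivots 1, 1, 0, 0.
That gives 2 positive, 2 zero pivots.
The rank is the number of nonzero pivots: 2.

2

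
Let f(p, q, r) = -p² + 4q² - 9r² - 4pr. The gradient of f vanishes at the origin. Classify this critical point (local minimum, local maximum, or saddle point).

saddle point

The Hessian at the origin is H = [[-2, 0, -4], [0, 8, 0], [-4, 0, -18]].
Congruent diagonalization of H (simultaneous row and column reduction) yields pivots -2, 8, -10.
That gives 1 positive, 2 negative pivots.
H is indefinite, so the origin is a saddle point.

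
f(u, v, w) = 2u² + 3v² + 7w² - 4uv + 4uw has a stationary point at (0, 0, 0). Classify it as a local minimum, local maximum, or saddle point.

The Hessian at the origin is H = [[4, -4, 4], [-4, 6, 0], [4, 0, 14]].
Symmetric row and column elimination reduces H to a congruent diagonal form with pivots 4, 2, 2.
So there are 3 positive pivots.
H is positive definite, so the origin is a strict local minimum.

local minimum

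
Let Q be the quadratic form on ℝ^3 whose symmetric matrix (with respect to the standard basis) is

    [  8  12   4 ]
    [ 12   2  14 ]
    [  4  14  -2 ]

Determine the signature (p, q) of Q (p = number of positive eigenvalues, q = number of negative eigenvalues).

(1, 1)

Symmetric row and column elimination reduces A to a congruent diagonal form with pivots 8, -16, 0.
That gives 1 positive, 1 negative, 1 zero pivots.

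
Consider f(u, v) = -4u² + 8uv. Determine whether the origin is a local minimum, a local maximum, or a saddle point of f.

saddle point

The Hessian at the origin is H = [[-8, 8], [8, 0]].
det H = -8·0 − (8)² = -64 < 0, so H is indefinite.
Therefore the origin is a saddle point.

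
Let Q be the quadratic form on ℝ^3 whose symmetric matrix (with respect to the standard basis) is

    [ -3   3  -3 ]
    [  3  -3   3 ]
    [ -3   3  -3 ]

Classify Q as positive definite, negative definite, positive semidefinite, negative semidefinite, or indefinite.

negative semidefinite

Congruent diagonalization of A (simultaneous row and column reduction) yields pivots -3, 0, 0.
So there are 1 negative, 2 zero pivots.
Hence Q is negative semidefinite.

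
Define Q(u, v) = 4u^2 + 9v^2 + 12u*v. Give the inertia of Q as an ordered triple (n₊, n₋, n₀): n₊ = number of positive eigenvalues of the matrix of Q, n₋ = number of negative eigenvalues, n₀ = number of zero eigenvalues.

The symmetric matrix is A = [[4, 6], [6, 9]].
Applying the same elementary operations to the rows and columns of A produces a congruent diagonal matrix with entries 4, 0.
That gives 1 positive, 1 zero pivots.

(1, 0, 1)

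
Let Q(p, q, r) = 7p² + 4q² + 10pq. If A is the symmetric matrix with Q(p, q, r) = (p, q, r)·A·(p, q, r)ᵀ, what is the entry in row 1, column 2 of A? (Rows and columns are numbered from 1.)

5

The coefficient of p·q in Q is 10. For a symmetric A this equals A[1,2] + A[2,1] = 2·A[1,2].
So A[1,2] = 10/2 = 5.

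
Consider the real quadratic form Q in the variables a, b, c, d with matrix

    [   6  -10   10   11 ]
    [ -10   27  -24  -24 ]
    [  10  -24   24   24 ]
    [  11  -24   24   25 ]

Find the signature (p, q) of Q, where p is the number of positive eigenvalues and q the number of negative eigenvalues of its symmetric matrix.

Applying the same elementary operations to the rows and columns of A produces a congruent diagonal matrix with entries 6, 31/3, 66/31, 5/11.
That gives 4 positive pivots.

(4, 0)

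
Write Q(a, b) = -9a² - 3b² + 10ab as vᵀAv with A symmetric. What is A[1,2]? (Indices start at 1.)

5

The coefficient of a·b in Q is 10. For a symmetric A this equals A[1,2] + A[2,1] = 2·A[1,2].
So A[1,2] = 10/2 = 5.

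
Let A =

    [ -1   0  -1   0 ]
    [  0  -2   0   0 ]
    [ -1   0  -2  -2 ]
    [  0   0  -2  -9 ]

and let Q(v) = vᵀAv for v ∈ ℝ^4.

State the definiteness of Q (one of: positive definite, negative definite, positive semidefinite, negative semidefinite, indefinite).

Leading principal minors: Δ_1 = -1, Δ_2 = 2, Δ_3 = -2, Δ_4 = 10.
The signs alternate starting with Δ_1 < 0, so by Sylvester's criterion Q is negative definite.

negative definite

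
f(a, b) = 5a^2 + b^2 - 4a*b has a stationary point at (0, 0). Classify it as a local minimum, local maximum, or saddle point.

The Hessian at the origin is H = [[10, -4], [-4, 2]].
det H = 10·2 − (-4)² = 4 > 0 and H[1,1] = 10 > 0, so H is positive definite.
Therefore the origin is a local minimum.

local minimum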